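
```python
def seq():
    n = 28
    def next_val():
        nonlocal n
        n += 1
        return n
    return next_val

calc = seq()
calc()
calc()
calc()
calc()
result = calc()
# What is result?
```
33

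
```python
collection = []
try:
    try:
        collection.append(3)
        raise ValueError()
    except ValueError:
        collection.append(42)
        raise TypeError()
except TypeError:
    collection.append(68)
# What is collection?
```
[3, 42, 68]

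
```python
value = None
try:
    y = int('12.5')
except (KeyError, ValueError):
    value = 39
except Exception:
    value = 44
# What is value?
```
39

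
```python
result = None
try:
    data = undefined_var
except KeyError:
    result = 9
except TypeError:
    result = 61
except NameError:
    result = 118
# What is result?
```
118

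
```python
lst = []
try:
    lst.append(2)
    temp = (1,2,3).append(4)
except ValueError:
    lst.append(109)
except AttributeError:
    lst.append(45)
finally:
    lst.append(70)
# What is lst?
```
[2, 45, 70]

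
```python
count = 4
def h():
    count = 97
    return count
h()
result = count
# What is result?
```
4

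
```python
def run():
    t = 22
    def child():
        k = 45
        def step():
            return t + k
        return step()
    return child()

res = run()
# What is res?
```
67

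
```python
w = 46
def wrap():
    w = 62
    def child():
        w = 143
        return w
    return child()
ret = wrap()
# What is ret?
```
143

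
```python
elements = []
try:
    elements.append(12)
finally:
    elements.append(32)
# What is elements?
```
[12, 32]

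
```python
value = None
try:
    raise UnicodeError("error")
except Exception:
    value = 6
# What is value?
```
6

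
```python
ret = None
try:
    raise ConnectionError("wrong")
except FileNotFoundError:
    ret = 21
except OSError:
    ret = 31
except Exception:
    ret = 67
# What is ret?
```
31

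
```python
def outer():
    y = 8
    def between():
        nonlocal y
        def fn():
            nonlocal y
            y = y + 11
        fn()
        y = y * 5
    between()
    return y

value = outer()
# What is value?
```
95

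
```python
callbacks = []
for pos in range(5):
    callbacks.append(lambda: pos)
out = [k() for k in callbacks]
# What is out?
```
[4, 4, 4, 4, 4]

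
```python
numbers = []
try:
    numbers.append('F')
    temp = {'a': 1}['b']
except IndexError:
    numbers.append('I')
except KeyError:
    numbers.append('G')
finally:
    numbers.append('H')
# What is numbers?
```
['F', 'G', 'H']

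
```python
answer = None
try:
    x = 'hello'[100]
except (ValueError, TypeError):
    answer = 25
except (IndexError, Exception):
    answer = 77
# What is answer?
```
77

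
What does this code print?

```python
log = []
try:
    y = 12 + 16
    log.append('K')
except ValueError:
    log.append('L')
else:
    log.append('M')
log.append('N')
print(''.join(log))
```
KMN

else block runs when no exception occurs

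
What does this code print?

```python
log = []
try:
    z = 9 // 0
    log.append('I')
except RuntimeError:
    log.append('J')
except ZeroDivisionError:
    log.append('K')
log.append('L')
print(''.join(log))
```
KL

ZeroDivisionError is caught by its specific handler, not RuntimeError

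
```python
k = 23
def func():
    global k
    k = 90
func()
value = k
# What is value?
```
90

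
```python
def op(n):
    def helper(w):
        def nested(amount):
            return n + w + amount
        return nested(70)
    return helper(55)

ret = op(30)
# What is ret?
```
155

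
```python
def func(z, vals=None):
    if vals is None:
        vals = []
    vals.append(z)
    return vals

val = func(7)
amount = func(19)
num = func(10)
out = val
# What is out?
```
[7]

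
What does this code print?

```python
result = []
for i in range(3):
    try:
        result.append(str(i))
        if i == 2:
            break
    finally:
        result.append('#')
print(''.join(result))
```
0#1#2#

finally runs even when breaking out of loop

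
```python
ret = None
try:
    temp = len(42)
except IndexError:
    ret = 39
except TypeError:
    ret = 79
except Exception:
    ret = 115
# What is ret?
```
79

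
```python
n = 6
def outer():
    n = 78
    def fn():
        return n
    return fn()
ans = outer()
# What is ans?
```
78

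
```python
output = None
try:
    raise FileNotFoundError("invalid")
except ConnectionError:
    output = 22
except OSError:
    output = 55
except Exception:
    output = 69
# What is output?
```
55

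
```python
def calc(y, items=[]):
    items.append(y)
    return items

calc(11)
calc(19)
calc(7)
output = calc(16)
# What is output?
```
[11, 19, 7, 16]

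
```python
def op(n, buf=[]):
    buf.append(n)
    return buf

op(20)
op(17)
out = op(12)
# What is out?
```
[20, 17, 12]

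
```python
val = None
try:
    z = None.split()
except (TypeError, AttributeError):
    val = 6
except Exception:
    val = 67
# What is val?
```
6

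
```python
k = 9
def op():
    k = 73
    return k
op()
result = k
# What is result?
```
9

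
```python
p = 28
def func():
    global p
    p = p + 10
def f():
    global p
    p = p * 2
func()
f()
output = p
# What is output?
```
76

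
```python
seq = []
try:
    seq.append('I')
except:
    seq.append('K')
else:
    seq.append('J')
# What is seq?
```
['I', 'J']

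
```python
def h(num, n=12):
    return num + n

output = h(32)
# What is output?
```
44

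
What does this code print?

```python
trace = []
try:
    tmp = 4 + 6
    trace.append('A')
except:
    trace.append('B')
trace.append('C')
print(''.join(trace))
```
AC

No exception, try block completes normally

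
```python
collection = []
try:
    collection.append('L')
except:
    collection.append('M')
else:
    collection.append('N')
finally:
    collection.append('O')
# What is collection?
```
['L', 'N', 'O']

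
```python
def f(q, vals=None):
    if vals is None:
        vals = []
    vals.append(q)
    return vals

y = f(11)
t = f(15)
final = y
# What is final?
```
[11]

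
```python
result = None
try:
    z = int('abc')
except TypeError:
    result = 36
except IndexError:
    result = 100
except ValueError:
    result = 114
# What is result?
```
114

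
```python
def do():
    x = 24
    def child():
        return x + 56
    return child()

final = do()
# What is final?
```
80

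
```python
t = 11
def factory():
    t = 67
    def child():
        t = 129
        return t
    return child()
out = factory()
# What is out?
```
129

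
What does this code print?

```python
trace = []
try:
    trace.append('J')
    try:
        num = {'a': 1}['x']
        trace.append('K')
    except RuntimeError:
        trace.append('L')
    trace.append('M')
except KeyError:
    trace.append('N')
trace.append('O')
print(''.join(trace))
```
JNO

Inner handler doesn't match, propagates to outer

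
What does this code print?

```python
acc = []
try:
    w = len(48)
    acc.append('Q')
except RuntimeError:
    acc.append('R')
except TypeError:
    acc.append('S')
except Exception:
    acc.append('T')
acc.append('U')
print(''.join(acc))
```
SU

TypeError matches before generic Exception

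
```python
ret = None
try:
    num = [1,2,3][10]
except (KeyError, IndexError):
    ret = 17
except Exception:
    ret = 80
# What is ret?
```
17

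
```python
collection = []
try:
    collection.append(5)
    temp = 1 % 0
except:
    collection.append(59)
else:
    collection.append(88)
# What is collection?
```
[5, 59]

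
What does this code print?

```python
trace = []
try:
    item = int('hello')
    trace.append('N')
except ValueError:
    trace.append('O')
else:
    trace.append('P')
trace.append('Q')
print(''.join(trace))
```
OQ

else block skipped when exception is caught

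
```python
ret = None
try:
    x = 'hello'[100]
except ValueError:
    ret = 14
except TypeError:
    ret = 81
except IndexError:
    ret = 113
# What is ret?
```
113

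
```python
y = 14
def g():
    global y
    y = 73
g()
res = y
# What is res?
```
73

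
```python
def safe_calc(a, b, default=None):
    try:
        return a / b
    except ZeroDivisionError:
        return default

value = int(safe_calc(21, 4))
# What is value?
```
5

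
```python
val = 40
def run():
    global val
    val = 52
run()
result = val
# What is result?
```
52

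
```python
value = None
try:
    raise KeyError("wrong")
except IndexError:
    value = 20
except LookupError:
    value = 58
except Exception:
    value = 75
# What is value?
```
58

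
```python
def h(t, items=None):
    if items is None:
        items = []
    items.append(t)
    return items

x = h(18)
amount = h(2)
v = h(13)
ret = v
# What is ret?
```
[13]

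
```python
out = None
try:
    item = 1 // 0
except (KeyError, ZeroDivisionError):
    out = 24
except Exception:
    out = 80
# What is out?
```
24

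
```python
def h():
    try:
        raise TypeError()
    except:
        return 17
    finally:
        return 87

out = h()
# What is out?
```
87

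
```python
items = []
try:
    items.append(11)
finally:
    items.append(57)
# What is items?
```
[11, 57]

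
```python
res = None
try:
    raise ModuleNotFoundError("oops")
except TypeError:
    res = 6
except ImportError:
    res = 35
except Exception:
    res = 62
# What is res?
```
35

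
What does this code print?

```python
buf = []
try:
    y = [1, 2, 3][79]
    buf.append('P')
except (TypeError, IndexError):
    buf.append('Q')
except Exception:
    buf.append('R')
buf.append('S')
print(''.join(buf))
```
QS

IndexError matches tuple containing it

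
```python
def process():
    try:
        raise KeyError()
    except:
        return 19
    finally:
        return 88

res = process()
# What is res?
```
88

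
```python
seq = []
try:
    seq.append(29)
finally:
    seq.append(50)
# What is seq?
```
[29, 50]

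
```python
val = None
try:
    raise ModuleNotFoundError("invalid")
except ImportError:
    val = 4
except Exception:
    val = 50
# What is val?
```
4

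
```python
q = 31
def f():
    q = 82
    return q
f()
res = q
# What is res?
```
31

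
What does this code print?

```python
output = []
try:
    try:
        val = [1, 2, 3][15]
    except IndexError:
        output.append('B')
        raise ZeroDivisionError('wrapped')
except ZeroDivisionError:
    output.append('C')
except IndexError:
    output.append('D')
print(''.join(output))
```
BC

New ZeroDivisionError raised, caught by outer ZeroDivisionError handler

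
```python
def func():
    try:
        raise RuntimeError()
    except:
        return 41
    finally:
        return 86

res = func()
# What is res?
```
86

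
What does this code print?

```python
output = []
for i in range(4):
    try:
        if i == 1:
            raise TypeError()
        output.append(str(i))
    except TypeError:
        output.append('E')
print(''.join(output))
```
0E23

Exception on i=1 caught, loop continues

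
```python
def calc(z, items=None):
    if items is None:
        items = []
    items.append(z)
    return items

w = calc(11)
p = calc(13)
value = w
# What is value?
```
[11]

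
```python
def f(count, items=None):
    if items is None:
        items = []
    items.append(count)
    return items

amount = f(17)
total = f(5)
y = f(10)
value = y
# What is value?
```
[10]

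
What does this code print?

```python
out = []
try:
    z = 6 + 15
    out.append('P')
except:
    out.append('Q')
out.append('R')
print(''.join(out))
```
PR

No exception, try block completes normally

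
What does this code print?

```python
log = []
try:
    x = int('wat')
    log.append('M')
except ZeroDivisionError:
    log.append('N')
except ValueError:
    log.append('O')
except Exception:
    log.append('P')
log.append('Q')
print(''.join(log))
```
OQ

ValueError matches before generic Exception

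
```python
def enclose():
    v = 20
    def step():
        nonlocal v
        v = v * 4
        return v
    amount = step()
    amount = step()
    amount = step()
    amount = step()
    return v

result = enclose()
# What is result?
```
5120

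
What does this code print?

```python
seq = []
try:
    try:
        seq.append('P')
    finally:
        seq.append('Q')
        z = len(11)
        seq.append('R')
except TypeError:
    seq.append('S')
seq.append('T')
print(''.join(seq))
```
PQST

Exception in inner finally caught by outer except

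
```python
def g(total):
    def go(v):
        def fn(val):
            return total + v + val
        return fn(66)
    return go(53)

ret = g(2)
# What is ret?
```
121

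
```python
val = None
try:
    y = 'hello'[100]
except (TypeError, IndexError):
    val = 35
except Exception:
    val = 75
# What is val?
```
35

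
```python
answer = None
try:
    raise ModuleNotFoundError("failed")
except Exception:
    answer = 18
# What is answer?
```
18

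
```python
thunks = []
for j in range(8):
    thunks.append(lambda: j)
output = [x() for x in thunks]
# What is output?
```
[7, 7, 7, 7, 7, 7, 7, 7]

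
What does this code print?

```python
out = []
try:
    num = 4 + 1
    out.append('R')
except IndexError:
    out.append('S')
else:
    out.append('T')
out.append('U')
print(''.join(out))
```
RTU

else block runs when no exception occurs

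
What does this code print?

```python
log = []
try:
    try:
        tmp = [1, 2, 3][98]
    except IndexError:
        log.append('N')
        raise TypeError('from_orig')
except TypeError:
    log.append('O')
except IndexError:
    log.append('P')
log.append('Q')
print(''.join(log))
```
NOQ

TypeError raised and caught, original IndexError not re-raised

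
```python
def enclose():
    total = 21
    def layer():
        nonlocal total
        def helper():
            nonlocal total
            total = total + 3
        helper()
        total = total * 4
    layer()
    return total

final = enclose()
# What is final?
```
96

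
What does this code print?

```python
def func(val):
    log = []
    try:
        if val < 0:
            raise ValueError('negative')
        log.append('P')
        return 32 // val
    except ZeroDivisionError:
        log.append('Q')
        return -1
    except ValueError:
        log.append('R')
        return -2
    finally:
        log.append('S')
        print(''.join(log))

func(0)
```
PQS

val=0 causes ZeroDivisionError, caught, finally prints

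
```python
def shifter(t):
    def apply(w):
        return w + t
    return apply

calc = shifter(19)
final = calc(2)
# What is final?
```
21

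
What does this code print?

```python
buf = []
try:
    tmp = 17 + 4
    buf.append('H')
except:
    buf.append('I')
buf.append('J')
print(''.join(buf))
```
HJ

No exception, try block completes normally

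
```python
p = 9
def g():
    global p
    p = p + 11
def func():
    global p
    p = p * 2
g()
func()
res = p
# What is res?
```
40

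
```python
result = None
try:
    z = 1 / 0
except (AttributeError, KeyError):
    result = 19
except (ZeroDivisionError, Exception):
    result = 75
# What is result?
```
75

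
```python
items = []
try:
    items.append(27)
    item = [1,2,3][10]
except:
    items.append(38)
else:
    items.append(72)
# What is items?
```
[27, 38]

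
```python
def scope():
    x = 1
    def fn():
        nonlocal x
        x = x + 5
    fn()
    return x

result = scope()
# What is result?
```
6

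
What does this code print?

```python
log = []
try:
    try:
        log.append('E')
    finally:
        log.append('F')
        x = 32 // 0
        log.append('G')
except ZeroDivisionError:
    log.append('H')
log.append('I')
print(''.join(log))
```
EFHI

Exception in inner finally caught by outer except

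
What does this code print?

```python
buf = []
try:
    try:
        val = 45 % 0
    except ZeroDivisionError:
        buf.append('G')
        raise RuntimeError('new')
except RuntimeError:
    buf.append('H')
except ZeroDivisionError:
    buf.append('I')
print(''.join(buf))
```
GH

New RuntimeError raised, caught by outer RuntimeError handler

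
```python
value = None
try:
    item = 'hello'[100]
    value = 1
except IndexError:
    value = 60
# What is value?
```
60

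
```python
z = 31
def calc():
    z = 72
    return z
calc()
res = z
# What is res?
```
31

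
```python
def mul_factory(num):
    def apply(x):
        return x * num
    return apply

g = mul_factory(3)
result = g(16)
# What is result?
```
48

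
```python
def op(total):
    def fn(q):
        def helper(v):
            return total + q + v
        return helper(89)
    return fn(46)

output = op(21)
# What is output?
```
156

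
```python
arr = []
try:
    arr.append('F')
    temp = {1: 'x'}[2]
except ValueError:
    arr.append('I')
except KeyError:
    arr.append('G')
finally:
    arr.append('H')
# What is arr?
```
['F', 'G', 'H']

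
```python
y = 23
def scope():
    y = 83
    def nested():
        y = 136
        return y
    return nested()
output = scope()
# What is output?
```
136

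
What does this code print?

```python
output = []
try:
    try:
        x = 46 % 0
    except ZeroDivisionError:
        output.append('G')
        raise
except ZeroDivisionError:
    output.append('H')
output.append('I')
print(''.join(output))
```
GHI

raise without argument re-raises current exception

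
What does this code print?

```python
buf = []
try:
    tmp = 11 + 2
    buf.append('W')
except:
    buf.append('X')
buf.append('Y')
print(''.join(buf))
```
WY

No exception, try block completes normally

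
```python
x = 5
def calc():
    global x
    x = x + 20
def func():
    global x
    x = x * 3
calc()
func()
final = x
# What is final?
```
75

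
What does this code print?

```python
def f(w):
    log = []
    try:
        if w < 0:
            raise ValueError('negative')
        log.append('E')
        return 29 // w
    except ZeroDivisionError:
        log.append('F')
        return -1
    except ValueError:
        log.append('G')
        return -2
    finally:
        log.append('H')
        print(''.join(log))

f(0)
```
EFH

w=0 causes ZeroDivisionError, caught, finally prints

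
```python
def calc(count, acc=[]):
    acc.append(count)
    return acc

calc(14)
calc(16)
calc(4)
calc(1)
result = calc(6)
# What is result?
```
[14, 16, 4, 1, 6]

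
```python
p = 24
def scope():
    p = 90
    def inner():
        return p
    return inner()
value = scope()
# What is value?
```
90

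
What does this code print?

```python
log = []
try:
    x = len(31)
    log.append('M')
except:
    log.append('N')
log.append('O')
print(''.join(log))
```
NO

Exception raised in try, caught by bare except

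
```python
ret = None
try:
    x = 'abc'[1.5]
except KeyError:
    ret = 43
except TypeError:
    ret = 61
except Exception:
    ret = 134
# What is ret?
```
61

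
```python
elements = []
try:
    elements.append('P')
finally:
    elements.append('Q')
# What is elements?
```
['P', 'Q']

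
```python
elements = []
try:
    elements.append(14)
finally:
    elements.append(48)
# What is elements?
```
[14, 48]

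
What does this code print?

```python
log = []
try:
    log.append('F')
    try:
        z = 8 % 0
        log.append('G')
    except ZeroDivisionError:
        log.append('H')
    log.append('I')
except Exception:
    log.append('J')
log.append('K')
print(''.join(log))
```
FHIK

Inner exception caught by inner handler, outer continues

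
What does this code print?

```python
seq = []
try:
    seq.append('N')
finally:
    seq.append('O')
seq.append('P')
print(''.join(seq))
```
NOP

try/finally without except, no exception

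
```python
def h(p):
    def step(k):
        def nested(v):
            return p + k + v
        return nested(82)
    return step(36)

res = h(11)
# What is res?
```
129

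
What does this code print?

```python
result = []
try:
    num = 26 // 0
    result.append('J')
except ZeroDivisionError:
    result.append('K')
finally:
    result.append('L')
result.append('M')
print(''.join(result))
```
KLM

finally always runs, even after exception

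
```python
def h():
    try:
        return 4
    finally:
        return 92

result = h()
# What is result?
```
92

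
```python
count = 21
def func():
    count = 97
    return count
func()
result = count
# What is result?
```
21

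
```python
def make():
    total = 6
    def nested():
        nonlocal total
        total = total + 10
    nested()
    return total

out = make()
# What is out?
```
16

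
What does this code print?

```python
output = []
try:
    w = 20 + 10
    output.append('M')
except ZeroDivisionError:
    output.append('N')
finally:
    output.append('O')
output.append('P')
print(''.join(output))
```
MOP

finally runs after normal execution too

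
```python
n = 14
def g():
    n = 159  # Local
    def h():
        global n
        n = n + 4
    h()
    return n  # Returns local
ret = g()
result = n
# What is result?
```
18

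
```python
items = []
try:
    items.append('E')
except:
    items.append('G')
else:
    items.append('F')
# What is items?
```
['E', 'F']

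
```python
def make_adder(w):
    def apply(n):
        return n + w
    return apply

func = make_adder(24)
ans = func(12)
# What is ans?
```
36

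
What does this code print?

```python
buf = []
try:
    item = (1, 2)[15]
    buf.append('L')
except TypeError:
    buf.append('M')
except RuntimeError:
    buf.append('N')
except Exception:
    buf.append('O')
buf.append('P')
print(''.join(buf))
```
OP

IndexError not specifically caught, falls to Exception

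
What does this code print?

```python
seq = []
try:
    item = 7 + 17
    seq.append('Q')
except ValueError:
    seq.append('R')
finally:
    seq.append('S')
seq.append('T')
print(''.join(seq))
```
QST

finally runs after normal execution too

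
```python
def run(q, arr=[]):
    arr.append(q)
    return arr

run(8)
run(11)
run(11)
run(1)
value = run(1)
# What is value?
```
[8, 11, 11, 1, 1]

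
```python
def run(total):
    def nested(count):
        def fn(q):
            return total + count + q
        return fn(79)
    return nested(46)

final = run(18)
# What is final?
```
143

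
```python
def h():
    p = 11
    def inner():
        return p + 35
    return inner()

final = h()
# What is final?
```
46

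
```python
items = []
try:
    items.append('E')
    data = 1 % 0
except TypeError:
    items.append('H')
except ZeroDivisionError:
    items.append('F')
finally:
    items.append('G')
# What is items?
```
['E', 'F', 'G']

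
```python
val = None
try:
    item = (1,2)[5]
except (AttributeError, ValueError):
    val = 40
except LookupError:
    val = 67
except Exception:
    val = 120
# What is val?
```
67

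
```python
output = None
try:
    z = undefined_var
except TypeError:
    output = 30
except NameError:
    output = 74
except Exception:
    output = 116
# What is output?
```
74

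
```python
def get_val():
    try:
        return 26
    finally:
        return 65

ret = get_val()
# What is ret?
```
65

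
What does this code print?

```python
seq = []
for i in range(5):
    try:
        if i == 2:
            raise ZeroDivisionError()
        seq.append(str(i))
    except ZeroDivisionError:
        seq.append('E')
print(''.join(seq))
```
01E34

Exception on i=2 caught, loop continues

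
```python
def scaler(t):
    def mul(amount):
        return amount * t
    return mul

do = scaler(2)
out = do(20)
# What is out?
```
40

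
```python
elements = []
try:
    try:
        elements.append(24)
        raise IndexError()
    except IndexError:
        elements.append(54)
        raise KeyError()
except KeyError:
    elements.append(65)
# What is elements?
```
[24, 54, 65]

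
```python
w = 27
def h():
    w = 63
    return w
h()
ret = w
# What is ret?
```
27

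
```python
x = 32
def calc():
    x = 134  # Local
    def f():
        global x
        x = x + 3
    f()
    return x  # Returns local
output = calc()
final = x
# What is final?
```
35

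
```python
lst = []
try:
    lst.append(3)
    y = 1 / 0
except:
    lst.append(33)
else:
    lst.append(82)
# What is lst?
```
[3, 33]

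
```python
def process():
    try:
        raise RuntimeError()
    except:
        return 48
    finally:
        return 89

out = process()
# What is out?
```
89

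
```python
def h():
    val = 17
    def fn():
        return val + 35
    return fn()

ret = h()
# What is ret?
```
52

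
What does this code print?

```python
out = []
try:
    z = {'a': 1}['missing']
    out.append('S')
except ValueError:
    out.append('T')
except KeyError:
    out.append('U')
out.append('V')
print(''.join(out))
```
UV

KeyError is caught by its specific handler, not ValueError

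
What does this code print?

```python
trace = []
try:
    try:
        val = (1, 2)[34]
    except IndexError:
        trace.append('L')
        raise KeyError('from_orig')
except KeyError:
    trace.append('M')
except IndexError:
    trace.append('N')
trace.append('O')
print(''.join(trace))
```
LMO

KeyError raised and caught, original IndexError not re-raised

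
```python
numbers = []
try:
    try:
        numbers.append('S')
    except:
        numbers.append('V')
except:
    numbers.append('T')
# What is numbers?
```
['S']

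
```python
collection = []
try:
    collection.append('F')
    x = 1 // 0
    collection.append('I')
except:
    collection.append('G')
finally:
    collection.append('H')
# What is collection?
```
['F', 'G', 'H']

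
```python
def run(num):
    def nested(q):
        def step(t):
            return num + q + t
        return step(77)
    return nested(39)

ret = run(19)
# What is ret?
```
135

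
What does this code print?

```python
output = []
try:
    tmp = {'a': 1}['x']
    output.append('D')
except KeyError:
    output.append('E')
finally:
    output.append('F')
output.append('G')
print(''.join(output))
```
EFG

finally always runs, even after exception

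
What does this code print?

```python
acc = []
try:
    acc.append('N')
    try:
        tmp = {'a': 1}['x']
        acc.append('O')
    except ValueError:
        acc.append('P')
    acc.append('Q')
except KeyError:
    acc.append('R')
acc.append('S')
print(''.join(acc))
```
NRS

Inner handler doesn't match, propagates to outer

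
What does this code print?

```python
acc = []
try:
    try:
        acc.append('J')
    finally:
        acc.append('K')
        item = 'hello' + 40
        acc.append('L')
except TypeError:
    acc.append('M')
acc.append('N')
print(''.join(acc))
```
JKMN

Exception in inner finally caught by outer except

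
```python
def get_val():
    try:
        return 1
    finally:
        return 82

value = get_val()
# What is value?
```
82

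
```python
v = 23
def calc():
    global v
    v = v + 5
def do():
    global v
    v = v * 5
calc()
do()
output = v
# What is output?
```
140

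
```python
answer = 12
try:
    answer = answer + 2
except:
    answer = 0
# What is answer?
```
14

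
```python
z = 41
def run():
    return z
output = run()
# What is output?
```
41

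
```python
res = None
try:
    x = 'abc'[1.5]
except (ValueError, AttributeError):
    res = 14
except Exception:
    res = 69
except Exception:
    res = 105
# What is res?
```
69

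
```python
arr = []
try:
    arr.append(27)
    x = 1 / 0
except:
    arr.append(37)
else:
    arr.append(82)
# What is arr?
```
[27, 37]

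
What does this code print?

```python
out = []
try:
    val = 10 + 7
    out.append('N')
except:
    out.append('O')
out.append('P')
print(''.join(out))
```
NP

No exception, try block completes normally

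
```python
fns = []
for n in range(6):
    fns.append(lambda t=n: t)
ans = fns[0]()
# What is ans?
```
0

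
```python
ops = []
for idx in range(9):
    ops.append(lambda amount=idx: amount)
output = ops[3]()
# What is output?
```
3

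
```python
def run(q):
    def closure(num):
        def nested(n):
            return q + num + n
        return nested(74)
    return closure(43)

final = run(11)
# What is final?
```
128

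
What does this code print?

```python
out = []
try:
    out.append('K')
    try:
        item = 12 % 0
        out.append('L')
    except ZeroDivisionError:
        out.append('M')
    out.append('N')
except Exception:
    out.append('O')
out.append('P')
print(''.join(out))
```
KMNP

Inner exception caught by inner handler, outer continues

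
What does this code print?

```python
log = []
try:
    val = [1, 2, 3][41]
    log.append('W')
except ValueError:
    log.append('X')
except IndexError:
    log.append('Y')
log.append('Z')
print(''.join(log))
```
YZ

IndexError is caught by its specific handler, not ValueError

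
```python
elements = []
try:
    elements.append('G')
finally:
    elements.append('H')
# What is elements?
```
['G', 'H']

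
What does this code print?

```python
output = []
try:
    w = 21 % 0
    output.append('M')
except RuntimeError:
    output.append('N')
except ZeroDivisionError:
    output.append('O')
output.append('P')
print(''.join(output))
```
OP

ZeroDivisionError is caught by its specific handler, not RuntimeError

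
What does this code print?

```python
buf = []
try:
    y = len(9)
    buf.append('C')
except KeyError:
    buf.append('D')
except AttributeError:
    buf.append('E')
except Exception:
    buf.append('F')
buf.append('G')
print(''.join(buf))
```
FG

TypeError not specifically caught, falls to Exception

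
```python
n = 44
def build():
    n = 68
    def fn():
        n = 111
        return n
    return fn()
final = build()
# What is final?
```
111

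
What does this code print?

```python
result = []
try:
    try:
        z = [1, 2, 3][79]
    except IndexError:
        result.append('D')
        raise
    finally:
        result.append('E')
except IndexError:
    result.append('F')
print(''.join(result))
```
DEF

finally runs before re-raised exception propagates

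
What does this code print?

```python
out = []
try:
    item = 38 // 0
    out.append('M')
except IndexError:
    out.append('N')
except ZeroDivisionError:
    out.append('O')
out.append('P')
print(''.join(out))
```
OP

ZeroDivisionError is caught by its specific handler, not IndexError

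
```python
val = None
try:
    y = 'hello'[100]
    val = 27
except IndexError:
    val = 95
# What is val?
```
95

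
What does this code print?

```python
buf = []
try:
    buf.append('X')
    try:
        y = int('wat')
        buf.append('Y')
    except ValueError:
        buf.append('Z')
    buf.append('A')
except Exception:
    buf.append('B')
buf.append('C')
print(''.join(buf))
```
XZAC

Inner exception caught by inner handler, outer continues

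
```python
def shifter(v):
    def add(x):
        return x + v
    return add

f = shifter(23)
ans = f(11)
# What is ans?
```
34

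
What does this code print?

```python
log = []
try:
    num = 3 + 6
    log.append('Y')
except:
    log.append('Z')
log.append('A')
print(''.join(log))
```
YA

No exception, try block completes normally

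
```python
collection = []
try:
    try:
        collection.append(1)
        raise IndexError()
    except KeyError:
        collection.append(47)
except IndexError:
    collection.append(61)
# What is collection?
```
[1, 61]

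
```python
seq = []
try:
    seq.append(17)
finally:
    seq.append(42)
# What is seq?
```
[17, 42]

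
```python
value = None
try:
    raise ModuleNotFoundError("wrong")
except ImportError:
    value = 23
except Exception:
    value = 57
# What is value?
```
23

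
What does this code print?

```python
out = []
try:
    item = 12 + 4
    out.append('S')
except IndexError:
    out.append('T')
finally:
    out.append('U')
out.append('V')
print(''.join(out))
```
SUV

finally runs after normal execution too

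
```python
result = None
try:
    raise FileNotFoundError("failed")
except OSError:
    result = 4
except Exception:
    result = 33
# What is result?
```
4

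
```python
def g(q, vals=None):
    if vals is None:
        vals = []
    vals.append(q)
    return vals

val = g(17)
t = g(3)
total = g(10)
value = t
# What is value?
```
[3]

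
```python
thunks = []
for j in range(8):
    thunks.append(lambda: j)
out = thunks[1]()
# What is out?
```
7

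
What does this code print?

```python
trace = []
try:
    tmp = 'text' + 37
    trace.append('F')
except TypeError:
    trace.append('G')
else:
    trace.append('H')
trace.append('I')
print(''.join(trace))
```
GI

else block skipped when exception is caught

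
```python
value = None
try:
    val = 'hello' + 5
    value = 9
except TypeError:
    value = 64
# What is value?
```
64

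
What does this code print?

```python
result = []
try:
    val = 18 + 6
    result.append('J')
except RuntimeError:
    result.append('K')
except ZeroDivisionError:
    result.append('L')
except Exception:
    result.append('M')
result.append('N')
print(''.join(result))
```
JN

No exception, try block completes normally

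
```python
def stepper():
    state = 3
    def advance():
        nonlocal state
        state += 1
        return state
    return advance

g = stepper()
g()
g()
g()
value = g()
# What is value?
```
7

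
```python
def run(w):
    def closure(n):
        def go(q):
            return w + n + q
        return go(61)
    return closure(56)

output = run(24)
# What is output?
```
141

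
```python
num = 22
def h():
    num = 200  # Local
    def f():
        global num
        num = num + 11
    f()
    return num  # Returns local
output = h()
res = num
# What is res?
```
33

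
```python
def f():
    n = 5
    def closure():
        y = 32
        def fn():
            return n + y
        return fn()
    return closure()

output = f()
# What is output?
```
37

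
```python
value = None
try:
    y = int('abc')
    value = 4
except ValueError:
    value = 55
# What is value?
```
55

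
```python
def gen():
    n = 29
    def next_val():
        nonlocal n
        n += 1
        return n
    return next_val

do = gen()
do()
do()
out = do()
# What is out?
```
32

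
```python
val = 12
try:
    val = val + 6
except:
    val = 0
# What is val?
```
18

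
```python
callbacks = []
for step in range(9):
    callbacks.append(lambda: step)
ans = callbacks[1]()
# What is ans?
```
8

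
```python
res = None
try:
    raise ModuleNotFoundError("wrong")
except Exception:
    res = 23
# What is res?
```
23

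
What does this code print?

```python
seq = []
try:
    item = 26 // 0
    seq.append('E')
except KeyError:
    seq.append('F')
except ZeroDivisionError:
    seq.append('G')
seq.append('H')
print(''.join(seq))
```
GH

ZeroDivisionError is caught by its specific handler, not KeyError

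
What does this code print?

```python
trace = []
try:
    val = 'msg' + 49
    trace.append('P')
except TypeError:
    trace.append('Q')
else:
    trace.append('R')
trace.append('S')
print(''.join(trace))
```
QS

else block skipped when exception is caught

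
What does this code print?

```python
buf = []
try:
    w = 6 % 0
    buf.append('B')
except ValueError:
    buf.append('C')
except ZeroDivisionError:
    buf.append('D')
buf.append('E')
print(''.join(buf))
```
DE

ZeroDivisionError is caught by its specific handler, not ValueError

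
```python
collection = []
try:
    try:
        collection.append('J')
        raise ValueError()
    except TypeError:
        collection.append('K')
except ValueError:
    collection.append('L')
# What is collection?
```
['J', 'L']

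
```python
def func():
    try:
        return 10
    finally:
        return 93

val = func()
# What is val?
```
93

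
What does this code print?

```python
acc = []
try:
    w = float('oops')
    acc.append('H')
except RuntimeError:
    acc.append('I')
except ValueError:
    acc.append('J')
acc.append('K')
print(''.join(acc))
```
JK

ValueError is caught by its specific handler, not RuntimeError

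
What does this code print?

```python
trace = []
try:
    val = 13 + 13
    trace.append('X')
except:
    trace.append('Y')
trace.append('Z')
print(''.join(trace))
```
XZ

No exception, try block completes normally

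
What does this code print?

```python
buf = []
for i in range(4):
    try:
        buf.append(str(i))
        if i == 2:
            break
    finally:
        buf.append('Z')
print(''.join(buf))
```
0Z1Z2Z

finally runs even when breaking out of loop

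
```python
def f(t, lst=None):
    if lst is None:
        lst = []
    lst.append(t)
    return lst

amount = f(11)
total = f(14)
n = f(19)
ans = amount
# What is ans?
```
[11]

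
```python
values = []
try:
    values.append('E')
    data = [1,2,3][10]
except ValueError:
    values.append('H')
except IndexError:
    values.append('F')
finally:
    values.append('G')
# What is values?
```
['E', 'F', 'G']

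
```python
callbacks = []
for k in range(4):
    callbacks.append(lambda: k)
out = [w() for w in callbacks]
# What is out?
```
[3, 3, 3, 3]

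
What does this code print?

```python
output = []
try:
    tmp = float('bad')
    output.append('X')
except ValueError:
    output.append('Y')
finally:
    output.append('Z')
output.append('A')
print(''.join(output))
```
YZA

finally always runs, even after exception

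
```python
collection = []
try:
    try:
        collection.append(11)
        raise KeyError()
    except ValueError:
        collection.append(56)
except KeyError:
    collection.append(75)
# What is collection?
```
[11, 75]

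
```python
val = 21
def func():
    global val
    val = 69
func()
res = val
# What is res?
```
69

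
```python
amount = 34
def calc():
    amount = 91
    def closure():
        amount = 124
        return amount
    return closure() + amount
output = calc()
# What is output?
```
215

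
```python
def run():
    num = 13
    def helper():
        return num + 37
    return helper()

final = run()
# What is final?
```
50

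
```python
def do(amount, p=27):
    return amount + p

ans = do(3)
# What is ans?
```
30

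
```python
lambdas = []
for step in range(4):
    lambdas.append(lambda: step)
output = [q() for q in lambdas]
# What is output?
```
[3, 3, 3, 3]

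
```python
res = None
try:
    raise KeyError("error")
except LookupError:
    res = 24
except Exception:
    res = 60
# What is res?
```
24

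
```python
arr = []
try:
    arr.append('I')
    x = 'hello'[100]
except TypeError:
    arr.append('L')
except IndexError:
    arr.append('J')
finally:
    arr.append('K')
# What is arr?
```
['I', 'J', 'K']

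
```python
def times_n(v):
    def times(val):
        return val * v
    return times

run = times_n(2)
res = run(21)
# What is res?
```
42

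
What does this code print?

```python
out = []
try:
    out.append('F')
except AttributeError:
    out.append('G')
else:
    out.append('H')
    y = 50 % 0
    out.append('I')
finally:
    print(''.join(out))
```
FH

Try succeeds, else appends 'H', ZeroDivisionError in else is uncaught, finally prints before exception propagates ('I' never appended)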